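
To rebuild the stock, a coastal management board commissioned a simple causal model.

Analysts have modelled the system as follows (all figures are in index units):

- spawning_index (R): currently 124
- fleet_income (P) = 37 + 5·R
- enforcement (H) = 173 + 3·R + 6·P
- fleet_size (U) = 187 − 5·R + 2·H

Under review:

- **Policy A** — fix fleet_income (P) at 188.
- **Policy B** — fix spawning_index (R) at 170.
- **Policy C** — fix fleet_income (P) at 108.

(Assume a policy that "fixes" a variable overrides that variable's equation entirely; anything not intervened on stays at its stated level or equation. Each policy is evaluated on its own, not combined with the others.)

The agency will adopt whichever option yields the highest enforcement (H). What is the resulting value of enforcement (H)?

Policy A (P := 188):
  R = 124
  P = 188
  H = 173 + 3·124 + 6·188 = 1673
Policy B (R := 170):
  R = 170
  P = 37 + 5·170 = 887
  H = 173 + 3·170 + 6·887 = 6005
Policy C (P := 108):
  R = 124
  P = 108
  H = 173 + 3·124 + 6·108 = 1193
Comparing — Policy A: H=1673, Policy B: H=6005, Policy C: H=1193. Highest is 6005 (Policy B).

6005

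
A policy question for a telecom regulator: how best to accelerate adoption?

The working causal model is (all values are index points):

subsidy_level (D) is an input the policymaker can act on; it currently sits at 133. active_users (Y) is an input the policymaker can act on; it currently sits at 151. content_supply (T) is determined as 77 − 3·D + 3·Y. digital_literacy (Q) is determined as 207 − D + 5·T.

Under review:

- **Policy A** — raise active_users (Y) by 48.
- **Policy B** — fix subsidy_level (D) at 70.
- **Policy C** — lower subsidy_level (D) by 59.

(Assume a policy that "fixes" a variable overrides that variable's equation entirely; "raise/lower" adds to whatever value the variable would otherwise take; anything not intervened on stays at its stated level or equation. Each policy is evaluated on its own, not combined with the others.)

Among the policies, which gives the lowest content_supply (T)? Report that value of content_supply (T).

275

Policy A (Y + 48):
  D = 133
  Y = 151 + 48 = 199
  T = 77 − 3·133 + 3·199 = 275
Policy B (D := 70):
  D = 70
  Y = 151
  T = 77 − 3·70 + 3·151 = 320
Policy C (D − 59):
  D = 133 − 59 = 74
  Y = 151
  T = 77 − 3·74 + 3·151 = 308
Comparing — Policy A: T=275, Policy B: T=320, Policy C: T=308. Lowest is 275 (Policy A).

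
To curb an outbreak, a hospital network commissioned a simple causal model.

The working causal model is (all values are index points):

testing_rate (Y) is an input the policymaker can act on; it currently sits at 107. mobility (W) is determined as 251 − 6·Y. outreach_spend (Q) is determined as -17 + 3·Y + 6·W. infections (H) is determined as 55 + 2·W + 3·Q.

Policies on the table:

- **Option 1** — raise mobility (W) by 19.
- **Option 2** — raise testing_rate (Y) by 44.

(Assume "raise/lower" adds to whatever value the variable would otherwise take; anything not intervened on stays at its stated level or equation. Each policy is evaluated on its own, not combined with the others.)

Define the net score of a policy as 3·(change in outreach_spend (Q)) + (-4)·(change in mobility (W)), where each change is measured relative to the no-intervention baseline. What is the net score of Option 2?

Baseline:
  Y = 107
  W = 251 − 6·107 = -391
  Q = -17 + 3·107 + 6·(-391) = -2042
Option 2 (Y + 44):
  Y = 107 + 44 = 151
  W = 251 − 6·151 = -655
  Q = -17 + 3·151 + 6·(-655) = -3494
ΔQ = -3494 − (-2042) = -1452; ΔW = -655 − (-391) = -264
Score = 3·(-1452) + (-4)·(-264) = -3300

-3300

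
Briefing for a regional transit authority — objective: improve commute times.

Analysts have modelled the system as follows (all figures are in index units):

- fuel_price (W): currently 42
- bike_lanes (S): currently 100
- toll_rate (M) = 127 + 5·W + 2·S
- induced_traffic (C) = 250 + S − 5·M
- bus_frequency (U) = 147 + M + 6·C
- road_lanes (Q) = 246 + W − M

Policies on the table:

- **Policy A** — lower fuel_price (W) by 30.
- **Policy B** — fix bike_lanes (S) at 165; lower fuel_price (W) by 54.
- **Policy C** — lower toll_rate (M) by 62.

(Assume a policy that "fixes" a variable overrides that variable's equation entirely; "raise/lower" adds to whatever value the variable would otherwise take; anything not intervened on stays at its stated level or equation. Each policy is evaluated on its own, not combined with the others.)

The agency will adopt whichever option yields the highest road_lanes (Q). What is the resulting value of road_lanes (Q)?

-129

Policy A (W − 30):
  W = 42 − 30 = 12
  S = 100
  M = 127 + 5·12 + 2·100 = 387
  Q = 246 + 12 − 387 = -129
Policy B (S := 165, W − 54):
  W = 42 − 54 = -12
  S = 165
  M = 127 + 5·(-12) + 2·165 = 397
  Q = 246 + (-12) − 397 = -163
Policy C (M − 62):
  W = 42
  S = 100
  M = 127 + 5·42 + 2·100 (−62 from intervention) = 475
  Q = 246 + 42 − 475 = -187
Comparing — Policy A: Q=-129, Policy B: Q=-163, Policy C: Q=-187. Highest is -129 (Policy A).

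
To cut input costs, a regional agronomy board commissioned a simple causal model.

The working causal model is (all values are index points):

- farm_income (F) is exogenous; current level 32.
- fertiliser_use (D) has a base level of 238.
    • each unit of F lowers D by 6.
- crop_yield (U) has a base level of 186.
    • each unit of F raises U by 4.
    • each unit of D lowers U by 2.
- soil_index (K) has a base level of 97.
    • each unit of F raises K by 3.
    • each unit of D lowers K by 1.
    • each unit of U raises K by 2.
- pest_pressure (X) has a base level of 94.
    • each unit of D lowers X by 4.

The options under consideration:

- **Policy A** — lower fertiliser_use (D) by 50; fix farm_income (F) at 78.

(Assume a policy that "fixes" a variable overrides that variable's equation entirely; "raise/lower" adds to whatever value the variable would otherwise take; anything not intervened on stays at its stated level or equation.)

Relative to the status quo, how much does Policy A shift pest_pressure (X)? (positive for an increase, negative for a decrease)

Baseline:
  F = 32
  D = 238 − 6·32 = 46
  X = 94 − 4·46 = -90
Policy A (D − 50, F := 78):
  F = 78
  D = 238 − 6·78 (−50 from intervention) = -280
  X = 94 − 4·(-280) = 1214
Change in X: 1214 − (-90) = 1304

1304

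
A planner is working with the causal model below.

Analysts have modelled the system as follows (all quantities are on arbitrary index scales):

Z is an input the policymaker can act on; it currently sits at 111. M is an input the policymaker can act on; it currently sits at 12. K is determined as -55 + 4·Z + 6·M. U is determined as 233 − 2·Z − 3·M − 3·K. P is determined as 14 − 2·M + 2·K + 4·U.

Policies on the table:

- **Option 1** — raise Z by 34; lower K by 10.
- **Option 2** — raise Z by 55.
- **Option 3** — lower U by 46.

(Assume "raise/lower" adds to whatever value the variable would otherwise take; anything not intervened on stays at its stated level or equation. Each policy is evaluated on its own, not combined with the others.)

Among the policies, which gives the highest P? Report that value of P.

Option 1 (Z + 34, K − 10):
  Z = 111 + 34 = 145
  M = 12
  K = -55 + 4·145 + 6·12 (−10 from intervention) = 587
  U = 233 − 2·145 − 3·12 − 3·587 = -1854
  P = 14 − 2·12 + 2·587 + 4·(-1854) = -6252
Option 2 (Z + 55):
  Z = 111 + 55 = 166
  M = 12
  K = -55 + 4·166 + 6·12 = 681
  U = 233 − 2·166 − 3·12 − 3·681 = -2178
  P = 14 − 2·12 + 2·681 + 4·(-2178) = -7360
Option 3 (U − 46):
  Z = 111
  M = 12
  K = -55 + 4·111 + 6·12 = 461
  U = 233 − 2·111 − 3·12 − 3·461 (−46 from intervention) = -1454
  P = 14 − 2·12 + 2·461 + 4·(-1454) = -4904
Comparing — Option 1: P=-6252, Option 2: P=-7360, Option 3: P=-4904. Highest is -4904 (Option 3).

-4904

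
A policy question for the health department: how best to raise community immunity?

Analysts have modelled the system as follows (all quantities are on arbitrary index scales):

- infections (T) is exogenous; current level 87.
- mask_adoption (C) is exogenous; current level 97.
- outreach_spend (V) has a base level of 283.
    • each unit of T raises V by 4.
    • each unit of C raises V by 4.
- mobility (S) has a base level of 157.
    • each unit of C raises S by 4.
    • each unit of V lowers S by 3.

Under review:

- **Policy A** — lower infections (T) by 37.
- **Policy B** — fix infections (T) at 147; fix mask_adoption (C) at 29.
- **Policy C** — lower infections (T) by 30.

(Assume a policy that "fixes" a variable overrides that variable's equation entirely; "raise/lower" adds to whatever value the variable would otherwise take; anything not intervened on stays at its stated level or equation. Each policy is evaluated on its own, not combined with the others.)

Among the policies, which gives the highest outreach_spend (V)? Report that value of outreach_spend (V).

Policy A (T − 37):
  T = 87 − 37 = 50
  C = 97
  V = 283 + 4·50 + 4·97 = 871
Policy B (T := 147, C := 29):
  T = 147
  C = 29
  V = 283 + 4·147 + 4·29 = 987
Policy C (T − 30):
  T = 87 − 30 = 57
  C = 97
  V = 283 + 4·57 + 4·97 = 899
Comparing — Policy A: V=871, Policy B: V=987, Policy C: V=899. Highest is 987 (Policy B).

987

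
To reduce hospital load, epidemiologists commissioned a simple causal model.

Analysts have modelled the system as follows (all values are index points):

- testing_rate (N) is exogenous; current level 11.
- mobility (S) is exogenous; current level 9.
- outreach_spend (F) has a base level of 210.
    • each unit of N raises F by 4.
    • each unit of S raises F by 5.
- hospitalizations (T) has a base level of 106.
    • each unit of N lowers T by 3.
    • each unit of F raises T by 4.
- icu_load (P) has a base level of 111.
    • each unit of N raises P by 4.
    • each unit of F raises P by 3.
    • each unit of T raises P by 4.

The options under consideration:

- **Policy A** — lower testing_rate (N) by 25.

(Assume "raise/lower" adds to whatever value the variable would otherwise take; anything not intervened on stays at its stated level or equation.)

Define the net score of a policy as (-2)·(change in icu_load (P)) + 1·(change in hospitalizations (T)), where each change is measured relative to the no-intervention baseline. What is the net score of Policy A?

Baseline:
  N = 11
  S = 9
  F = 210 + 4·11 + 5·9 = 299
  T = 106 − 3·11 + 4·299 = 1269
  P = 111 + 4·11 + 3·299 + 4·1269 = 6128
Policy A (N − 25):
  N = 11 − 25 = -14
  S = 9
  F = 210 + 4·(-14) + 5·9 = 199
  T = 106 − 3·(-14) + 4·199 = 944
  P = 111 + 4·(-14) + 3·199 + 4·944 = 4428
ΔP = 4428 − 6128 = -1700; ΔT = 944 − 1269 = -325
Score = (-2)·(-1700) + 1·(-325) = 3075

3075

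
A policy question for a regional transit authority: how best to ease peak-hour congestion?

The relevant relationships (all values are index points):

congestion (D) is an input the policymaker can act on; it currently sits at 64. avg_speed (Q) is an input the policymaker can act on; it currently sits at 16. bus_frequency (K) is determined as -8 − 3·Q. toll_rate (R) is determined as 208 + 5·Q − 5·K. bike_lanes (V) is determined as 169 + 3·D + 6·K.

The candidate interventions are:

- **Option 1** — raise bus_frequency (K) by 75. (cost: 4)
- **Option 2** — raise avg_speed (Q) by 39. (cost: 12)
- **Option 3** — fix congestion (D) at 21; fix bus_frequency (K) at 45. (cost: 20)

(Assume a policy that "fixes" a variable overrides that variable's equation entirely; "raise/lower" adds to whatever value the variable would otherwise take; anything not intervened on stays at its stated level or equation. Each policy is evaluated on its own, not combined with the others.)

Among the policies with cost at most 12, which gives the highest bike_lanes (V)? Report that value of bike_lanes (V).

475

Option 1 (K + 75):
  D = 64
  Q = 16
  K = -8 − 3·16 (+75 from intervention) = 19
  V = 169 + 3·64 + 6·19 = 475
Option 2 (Q + 39):
  D = 64
  Q = 16 + 39 = 55
  K = -8 − 3·55 = -173
  V = 169 + 3·64 + 6·(-173) = -677
Comparing — Option 1: V=475, Option 2: V=-677. Highest is 475 (Option 1).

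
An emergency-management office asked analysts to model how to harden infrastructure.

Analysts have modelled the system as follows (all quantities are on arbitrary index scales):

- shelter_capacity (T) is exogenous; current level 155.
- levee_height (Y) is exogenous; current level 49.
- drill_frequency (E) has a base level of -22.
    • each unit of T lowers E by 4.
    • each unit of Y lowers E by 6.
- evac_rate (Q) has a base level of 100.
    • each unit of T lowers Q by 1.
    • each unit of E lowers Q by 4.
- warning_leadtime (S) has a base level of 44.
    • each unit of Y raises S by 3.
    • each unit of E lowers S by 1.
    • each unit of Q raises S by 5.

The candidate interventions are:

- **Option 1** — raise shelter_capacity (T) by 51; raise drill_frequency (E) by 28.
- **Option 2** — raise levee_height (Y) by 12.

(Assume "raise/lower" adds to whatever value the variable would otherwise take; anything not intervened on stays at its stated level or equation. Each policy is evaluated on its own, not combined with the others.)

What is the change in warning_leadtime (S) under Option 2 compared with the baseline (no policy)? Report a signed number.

Baseline:
  T = 155
  Y = 49
  E = -22 − 4·155 − 6·49 = -936
  Q = 100 − 155 − 4·(-936) = 3689
  S = 44 + 3·49 − (-936) + 5·3689 = 19572
Option 2 (Y + 12):
  T = 155
  Y = 49 + 12 = 61
  E = -22 − 4·155 − 6·61 = -1008
  Q = 100 − 155 − 4·(-1008) = 3977
  S = 44 + 3·61 − (-1008) + 5·3977 = 21120
Change in S: 21120 − 19572 = 1548

1548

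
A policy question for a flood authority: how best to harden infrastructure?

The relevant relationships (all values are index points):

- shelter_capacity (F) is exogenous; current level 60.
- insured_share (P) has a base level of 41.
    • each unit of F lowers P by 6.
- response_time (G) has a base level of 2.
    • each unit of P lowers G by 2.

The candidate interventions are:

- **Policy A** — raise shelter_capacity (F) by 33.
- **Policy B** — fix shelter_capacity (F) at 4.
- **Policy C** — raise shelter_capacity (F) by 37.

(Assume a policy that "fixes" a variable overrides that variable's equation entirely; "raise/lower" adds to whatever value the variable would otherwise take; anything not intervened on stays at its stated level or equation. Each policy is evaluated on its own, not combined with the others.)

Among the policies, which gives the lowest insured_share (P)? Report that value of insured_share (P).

-541

Policy A (F + 33):
  F = 60 + 33 = 93
  P = 41 − 6·93 = -517
Policy B (F := 4):
  F = 4
  P = 41 − 6·4 = 17
Policy C (F + 37):
  F = 60 + 37 = 97
  P = 41 − 6·97 = -541
Comparing — Policy A: P=-517, Policy B: P=17, Policy C: P=-541. Lowest is -541 (Policy C).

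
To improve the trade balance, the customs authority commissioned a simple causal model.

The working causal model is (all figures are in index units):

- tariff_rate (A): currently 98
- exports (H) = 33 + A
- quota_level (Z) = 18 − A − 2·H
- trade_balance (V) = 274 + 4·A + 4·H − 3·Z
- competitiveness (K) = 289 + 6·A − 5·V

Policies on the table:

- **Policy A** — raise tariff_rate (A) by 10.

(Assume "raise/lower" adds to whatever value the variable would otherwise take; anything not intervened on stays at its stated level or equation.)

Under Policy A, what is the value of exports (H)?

Policy A (A + 10):
  A = 98 + 10 = 108
  H = 33 + 108 = 141

141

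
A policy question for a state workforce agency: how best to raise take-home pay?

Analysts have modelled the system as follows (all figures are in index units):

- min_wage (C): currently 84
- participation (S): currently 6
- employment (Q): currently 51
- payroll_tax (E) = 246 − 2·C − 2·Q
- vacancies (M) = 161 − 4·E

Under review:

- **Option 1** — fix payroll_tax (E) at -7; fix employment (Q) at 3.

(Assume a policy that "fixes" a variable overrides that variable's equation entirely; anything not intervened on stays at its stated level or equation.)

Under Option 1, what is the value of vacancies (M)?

189

Option 1 (E := -7, Q := 3):
  C = 84
  Q = 3
  E = -7
  M = 161 − 4·(-7) = 189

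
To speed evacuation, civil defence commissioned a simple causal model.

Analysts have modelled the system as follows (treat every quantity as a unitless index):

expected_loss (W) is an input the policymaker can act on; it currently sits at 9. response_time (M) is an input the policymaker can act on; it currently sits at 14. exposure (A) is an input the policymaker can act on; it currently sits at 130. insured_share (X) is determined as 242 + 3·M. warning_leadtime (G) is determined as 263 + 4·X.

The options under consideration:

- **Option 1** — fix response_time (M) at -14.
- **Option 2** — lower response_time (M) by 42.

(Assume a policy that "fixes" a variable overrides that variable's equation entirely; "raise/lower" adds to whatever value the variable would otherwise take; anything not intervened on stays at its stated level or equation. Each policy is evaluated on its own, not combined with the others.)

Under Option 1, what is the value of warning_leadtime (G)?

1063

Option 1 (M := -14):
  M = -14
  X = 242 + 3·(-14) = 200
  G = 263 + 4·200 = 1063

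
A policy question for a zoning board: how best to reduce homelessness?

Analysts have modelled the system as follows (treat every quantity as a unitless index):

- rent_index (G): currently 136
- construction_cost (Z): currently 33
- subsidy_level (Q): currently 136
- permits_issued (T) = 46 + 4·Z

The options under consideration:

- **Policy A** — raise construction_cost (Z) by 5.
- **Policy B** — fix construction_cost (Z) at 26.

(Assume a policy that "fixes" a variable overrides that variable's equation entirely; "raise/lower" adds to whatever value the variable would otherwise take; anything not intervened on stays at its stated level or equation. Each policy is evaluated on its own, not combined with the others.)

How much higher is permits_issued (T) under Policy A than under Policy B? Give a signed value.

Policy A (Z + 5):
  Z = 33 + 5 = 38
  T = 46 + 4·38 = 198
Policy B (Z := 26):
  Z = 26
  T = 46 + 4·26 = 150
T: 198 − 150 = 48

48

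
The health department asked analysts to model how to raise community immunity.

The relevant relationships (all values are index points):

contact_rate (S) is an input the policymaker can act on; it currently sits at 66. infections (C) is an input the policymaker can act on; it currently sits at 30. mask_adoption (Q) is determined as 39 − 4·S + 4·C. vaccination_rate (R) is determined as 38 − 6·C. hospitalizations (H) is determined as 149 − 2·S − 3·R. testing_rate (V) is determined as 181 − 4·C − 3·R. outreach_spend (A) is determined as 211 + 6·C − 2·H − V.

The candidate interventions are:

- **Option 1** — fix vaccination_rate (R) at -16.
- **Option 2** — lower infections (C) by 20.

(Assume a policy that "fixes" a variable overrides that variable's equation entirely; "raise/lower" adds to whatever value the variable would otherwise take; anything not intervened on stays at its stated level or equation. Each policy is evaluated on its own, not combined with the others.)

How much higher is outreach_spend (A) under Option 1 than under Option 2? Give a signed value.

254

Option 1 (R := -16):
  S = 66
  C = 30
  R = -16
  H = 149 − 2·66 − 3·(-16) = 65
  V = 181 − 4·30 − 3·(-16) = 109
  A = 211 + 6·30 − 2·65 − 109 = 152
Option 2 (C − 20):
  S = 66
  C = 30 − 20 = 10
  R = 38 − 6·10 = -22
  H = 149 − 2·66 − 3·(-22) = 83
  V = 181 − 4·10 − 3·(-22) = 207
  A = 211 + 6·10 − 2·83 − 207 = -102
A: 152 − (-102) = 254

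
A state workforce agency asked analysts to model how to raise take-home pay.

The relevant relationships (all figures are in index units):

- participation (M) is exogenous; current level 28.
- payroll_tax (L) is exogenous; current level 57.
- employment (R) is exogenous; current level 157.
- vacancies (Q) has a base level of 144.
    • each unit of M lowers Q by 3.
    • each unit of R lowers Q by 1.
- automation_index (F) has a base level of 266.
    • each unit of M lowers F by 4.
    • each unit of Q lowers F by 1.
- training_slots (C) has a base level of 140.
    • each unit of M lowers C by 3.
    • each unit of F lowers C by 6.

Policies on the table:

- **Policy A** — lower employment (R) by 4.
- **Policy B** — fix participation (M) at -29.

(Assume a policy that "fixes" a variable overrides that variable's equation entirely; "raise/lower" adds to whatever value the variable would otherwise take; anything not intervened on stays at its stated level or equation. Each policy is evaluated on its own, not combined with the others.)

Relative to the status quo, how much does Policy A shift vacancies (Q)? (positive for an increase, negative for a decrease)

4

Baseline:
  M = 28
  R = 157
  Q = 144 − 3·28 − 157 = -97
Policy A (R − 4):
  M = 28
  R = 157 − 4 = 153
  Q = 144 − 3·28 − 153 = -93
Change in Q: -93 − (-97) = 4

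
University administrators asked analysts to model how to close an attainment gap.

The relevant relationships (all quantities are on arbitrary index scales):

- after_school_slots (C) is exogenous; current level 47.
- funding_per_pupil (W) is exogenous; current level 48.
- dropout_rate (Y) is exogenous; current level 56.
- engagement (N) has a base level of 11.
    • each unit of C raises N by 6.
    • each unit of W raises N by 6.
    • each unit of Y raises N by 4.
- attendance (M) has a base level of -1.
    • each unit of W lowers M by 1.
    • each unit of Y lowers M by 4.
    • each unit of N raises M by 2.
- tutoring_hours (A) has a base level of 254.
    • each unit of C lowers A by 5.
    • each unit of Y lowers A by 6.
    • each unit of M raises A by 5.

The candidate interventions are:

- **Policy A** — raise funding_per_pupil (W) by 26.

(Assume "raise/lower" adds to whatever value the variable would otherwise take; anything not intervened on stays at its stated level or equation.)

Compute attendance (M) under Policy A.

Policy A (W + 26):
  C = 47
  W = 48 + 26 = 74
  Y = 56
  N = 11 + 6·47 + 6·74 + 4·56 = 961
  M = -1 − 74 − 4·56 + 2·961 = 1623

1623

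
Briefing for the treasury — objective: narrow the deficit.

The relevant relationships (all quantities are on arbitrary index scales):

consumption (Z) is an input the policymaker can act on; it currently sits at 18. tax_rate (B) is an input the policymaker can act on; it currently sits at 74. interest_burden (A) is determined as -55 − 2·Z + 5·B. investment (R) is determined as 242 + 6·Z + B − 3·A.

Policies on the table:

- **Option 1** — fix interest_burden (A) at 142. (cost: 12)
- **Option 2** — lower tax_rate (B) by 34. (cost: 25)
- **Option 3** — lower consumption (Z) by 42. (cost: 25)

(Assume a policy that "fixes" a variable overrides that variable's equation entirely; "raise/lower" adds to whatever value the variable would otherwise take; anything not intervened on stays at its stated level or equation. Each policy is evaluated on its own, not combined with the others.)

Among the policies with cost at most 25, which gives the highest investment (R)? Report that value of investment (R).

63

Option 1 (A := 142):
  Z = 18
  B = 74
  A = 142
  R = 242 + 6·18 + 74 − 3·142 = -2
Option 2 (B − 34):
  Z = 18
  B = 74 − 34 = 40
  A = -55 − 2·18 + 5·40 = 109
  R = 242 + 6·18 + 40 − 3·109 = 63
Option 3 (Z − 42):
  Z = 18 − 42 = -24
  B = 74
  A = -55 − 2·(-24) + 5·74 = 363
  R = 242 + 6·(-24) + 74 − 3·363 = -917
Comparing — Option 1: R=-2, Option 2: R=63, Option 3: R=-917. Highest is 63 (Option 2).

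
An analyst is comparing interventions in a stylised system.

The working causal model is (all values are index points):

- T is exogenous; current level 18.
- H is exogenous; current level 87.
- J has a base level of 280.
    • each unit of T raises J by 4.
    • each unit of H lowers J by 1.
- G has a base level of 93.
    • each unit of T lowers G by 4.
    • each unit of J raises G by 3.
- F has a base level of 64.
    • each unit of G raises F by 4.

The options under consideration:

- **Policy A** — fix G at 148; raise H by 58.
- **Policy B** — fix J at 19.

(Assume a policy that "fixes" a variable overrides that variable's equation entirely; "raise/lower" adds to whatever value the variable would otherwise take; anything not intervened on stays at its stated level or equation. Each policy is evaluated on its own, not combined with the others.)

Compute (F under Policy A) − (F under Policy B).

280

Policy A (G := 148, H + 58):
  T = 18
  H = 87 + 58 = 145
  J = 280 + 4·18 − 145 = 207
  G = 148
  F = 64 + 4·148 = 656
Policy B (J := 19):
  T = 18
  H = 87
  J = 19
  G = 93 − 4·18 + 3·19 = 78
  F = 64 + 4·78 = 376
F: 656 − 376 = 280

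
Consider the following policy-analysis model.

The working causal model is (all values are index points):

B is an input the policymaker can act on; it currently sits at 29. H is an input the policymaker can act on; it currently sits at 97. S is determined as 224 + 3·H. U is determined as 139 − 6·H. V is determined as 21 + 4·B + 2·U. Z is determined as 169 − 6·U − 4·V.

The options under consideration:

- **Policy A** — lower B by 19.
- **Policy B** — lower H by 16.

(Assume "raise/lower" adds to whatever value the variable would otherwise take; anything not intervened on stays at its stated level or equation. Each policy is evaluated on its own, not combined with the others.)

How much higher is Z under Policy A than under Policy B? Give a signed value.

1648

Policy A (B − 19):
  B = 29 − 19 = 10
  H = 97
  U = 139 − 6·97 = -443
  V = 21 + 4·10 + 2·(-443) = -825
  Z = 169 − 6·(-443) − 4·(-825) = 6127
Policy B (H − 16):
  B = 29
  H = 97 − 16 = 81
  U = 139 − 6·81 = -347
  V = 21 + 4·29 + 2·(-347) = -557
  Z = 169 − 6·(-347) − 4·(-557) = 4479
Z: 6127 − 4479 = 1648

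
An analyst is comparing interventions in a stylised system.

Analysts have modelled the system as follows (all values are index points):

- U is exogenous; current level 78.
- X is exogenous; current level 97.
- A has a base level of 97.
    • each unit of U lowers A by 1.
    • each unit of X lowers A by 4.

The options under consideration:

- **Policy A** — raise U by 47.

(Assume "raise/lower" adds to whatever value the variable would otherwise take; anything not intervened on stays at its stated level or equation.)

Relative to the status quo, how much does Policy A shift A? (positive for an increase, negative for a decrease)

Baseline:
  U = 78
  X = 97
  A = 97 − 78 − 4·97 = -369
Policy A (U + 47):
  U = 78 + 47 = 125
  X = 97
  A = 97 − 125 − 4·97 = -416
Change in A: -416 − (-369) = -47

-47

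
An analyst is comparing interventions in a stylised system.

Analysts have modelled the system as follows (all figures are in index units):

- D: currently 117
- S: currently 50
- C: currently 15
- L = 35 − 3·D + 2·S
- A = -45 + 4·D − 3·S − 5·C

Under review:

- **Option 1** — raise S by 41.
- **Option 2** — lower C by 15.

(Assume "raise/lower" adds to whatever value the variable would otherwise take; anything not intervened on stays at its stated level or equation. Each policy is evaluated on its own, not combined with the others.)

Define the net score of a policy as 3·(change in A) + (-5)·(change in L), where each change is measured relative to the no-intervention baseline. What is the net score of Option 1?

Baseline:
  D = 117
  S = 50
  C = 15
  L = 35 − 3·117 + 2·50 = -216
  A = -45 + 4·117 − 3·50 − 5·15 = 198
Option 1 (S + 41):
  D = 117
  S = 50 + 41 = 91
  C = 15
  L = 35 − 3·117 + 2·91 = -134
  A = -45 + 4·117 − 3·91 − 5·15 = 75
ΔA = 75 − 198 = -123; ΔL = -134 − (-216) = 82
Score = 3·(-123) + (-5)·82 = -779

-779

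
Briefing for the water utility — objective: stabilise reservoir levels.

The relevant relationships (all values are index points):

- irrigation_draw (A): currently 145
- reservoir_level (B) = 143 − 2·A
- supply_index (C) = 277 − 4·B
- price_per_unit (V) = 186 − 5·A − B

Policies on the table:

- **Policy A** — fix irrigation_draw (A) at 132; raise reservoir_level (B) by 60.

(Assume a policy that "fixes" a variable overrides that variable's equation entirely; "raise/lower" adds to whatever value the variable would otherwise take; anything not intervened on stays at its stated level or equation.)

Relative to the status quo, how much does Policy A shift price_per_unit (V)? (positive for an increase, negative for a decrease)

Baseline:
  A = 145
  B = 143 − 2·145 = -147
  V = 186 − 5·145 − (-147) = -392
Policy A (A := 132, B + 60):
  A = 132
  B = 143 − 2·132 (+60 from intervention) = -61
  V = 186 − 5·132 − (-61) = -413
Change in V: -413 − (-392) = -21

-21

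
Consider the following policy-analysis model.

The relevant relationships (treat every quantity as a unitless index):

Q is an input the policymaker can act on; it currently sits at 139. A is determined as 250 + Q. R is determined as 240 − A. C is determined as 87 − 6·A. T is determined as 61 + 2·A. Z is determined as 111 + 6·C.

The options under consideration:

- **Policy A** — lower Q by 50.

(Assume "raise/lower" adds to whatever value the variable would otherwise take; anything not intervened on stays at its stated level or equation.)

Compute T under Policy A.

739

Policy A (Q − 50):
  Q = 139 − 50 = 89
  A = 250 + 89 = 339
  T = 61 + 2·339 = 739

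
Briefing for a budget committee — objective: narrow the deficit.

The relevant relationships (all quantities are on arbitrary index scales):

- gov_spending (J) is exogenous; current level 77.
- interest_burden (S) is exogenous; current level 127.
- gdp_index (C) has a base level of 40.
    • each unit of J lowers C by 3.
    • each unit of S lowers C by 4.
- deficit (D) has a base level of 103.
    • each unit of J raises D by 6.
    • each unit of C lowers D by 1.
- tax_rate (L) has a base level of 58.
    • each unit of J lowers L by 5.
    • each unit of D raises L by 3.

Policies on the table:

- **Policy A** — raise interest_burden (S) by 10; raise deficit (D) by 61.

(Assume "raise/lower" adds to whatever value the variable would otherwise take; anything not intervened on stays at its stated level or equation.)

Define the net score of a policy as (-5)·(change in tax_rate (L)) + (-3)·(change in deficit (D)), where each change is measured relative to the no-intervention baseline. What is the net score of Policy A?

Baseline:
  J = 77
  S = 127
  C = 40 − 3·77 − 4·127 = -699
  D = 103 + 6·77 − (-699) = 1264
  L = 58 − 5·77 + 3·1264 = 3465
Policy A (S + 10, D + 61):
  J = 77
  S = 127 + 10 = 137
  C = 40 − 3·77 − 4·137 = -739
  D = 103 + 6·77 − (-739) (+61 from intervention) = 1365
  L = 58 − 5·77 + 3·1365 = 3768
ΔL = 3768 − 3465 = 303; ΔD = 1365 − 1264 = 101
Score = (-5)·303 + (-3)·101 = -1818

-1818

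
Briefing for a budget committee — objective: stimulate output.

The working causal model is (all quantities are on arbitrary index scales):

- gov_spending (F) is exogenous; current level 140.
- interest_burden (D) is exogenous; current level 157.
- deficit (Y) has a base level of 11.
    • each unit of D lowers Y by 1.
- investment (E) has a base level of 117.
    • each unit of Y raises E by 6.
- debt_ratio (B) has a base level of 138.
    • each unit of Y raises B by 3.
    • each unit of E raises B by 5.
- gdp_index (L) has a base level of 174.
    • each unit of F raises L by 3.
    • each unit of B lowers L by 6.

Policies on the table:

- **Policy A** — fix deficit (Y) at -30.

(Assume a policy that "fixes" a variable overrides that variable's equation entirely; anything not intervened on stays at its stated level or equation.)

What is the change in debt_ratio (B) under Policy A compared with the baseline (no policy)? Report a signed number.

Baseline:
  D = 157
  Y = 11 − 157 = -146
  E = 117 + 6·(-146) = -759
  B = 138 + 3·(-146) + 5·(-759) = -4095
Policy A (Y := -30):
  D = 157
  Y = -30
  E = 117 + 6·(-30) = -63
  B = 138 + 3·(-30) + 5·(-63) = -267
Change in B: -267 − (-4095) = 3828

3828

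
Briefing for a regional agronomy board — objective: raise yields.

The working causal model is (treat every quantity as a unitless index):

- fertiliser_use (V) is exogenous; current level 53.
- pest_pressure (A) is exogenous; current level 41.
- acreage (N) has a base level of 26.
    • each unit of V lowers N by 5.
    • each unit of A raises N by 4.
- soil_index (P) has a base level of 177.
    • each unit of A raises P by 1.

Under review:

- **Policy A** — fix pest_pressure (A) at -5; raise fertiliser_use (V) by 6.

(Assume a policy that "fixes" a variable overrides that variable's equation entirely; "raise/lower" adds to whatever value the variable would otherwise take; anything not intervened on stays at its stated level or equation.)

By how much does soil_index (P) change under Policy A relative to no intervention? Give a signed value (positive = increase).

-46

Baseline:
  A = 41
  P = 177 + 41 = 218
Policy A (A := -5, V + 6):
  A = -5
  P = 177 + (-5) = 172
Change in P: 172 − 218 = -46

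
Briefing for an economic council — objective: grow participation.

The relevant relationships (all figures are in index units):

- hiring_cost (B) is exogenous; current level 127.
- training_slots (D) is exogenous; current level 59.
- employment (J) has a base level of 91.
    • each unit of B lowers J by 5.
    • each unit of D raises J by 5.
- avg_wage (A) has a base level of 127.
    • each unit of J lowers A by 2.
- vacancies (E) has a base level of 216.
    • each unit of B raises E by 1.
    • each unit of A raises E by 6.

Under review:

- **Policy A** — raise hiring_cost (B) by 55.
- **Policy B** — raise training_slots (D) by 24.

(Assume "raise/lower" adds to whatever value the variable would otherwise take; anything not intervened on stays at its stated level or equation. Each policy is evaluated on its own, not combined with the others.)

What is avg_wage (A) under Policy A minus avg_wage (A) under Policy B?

Policy A (B + 55):
  B = 127 + 55 = 182
  D = 59
  J = 91 − 5·182 + 5·59 = -524
  A = 127 − 2·(-524) = 1175
Policy B (D + 24):
  B = 127
  D = 59 + 24 = 83
  J = 91 − 5·127 + 5·83 = -129
  A = 127 − 2·(-129) = 385
A: 1175 − 385 = 790

790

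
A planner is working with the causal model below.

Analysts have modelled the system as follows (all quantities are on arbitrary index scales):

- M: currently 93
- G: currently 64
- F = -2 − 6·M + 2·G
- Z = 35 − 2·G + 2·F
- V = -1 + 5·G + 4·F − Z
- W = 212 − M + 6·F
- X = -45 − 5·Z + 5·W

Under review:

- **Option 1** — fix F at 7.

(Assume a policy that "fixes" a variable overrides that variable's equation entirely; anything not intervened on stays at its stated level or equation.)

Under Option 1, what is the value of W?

161

Option 1 (F := 7):
  M = 93
  G = 64
  F = 7
  W = 212 − 93 + 6·7 = 161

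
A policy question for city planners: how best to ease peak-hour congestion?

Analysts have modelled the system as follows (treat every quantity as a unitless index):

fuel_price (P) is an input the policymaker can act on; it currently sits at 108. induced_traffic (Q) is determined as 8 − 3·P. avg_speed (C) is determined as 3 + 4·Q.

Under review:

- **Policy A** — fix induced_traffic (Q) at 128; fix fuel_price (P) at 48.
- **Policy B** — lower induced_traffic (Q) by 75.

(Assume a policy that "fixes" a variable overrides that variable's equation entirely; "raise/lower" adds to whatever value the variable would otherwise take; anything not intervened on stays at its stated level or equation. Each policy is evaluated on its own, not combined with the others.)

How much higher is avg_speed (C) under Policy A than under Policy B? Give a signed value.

2076

Policy A (Q := 128, P := 48):
  P = 48
  Q = 128
  C = 3 + 4·128 = 515
Policy B (Q − 75):
  P = 108
  Q = 8 − 3·108 (−75 from intervention) = -391
  C = 3 + 4·(-391) = -1561
C: 515 − (-1561) = 2076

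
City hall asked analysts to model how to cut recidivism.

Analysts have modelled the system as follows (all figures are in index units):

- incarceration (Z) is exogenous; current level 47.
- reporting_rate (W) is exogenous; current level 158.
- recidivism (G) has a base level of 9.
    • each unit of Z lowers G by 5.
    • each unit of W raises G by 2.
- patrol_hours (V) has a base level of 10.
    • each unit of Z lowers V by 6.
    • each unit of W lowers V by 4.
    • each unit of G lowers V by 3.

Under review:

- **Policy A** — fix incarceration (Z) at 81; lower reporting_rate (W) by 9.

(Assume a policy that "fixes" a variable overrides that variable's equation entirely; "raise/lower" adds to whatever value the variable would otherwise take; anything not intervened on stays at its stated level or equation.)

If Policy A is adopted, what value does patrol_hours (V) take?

-778

Policy A (Z := 81, W − 9):
  Z = 81
  W = 158 − 9 = 149
  G = 9 − 5·81 + 2·149 = -98
  V = 10 − 6·81 − 4·149 − 3·(-98) = -778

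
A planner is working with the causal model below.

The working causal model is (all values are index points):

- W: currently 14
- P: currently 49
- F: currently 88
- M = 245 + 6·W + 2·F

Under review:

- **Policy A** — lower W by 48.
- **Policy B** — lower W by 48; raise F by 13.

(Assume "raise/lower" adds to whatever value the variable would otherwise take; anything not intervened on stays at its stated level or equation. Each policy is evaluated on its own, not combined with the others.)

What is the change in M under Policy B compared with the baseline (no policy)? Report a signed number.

Baseline:
  W = 14
  F = 88
  M = 245 + 6·14 + 2·88 = 505
Policy B (W − 48, F + 13):
  W = 14 − 48 = -34
  F = 88 + 13 = 101
  M = 245 + 6·(-34) + 2·101 = 243
Change in M: 243 − 505 = -262

-262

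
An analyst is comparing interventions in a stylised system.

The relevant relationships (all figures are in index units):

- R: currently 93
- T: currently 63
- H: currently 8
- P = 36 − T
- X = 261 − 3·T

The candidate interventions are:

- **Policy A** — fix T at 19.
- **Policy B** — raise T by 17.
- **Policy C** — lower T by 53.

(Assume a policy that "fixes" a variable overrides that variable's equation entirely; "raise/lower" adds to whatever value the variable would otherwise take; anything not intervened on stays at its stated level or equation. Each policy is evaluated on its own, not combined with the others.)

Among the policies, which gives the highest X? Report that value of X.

231

Policy A (T := 19):
  T = 19
  X = 261 − 3·19 = 204
Policy B (T + 17):
  T = 63 + 17 = 80
  X = 261 − 3·80 = 21
Policy C (T − 53):
  T = 63 − 53 = 10
  X = 261 − 3·10 = 231
Comparing — Policy A: X=204, Policy B: X=21, Policy C: X=231. Highest is 231 (Policy C).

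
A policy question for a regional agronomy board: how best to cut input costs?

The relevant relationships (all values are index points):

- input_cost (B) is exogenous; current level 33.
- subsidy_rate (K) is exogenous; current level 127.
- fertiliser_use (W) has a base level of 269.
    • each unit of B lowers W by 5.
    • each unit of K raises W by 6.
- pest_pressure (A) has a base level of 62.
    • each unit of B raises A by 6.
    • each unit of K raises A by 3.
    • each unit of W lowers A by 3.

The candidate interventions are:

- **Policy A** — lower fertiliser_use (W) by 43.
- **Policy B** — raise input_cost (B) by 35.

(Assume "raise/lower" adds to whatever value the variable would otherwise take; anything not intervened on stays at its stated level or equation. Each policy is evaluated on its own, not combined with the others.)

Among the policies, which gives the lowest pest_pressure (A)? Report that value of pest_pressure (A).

Policy A (W − 43):
  B = 33
  K = 127
  W = 269 − 5·33 + 6·127 (−43 from intervention) = 823
  A = 62 + 6·33 + 3·127 − 3·823 = -1828
Policy B (B + 35):
  B = 33 + 35 = 68
  K = 127
  W = 269 − 5·68 + 6·127 = 691
  A = 62 + 6·68 + 3·127 − 3·691 = -1222
Comparing — Policy A: A=-1828, Policy B: A=-1222. Lowest is -1828 (Policy A).

-1828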